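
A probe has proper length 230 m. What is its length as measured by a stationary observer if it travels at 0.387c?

Proper length L₀ = 230 m
γ = 1/√(1 - 0.387²) = 1.0845
L = L₀/γ = 230/1.0845 = 212.1 m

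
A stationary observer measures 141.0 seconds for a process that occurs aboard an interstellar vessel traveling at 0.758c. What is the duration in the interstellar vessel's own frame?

Dilated time Δt = 141.0 seconds
γ = 1/√(1 - 0.758²) = 1.5331
Δt₀ = Δt/γ = 141.0/1.5331 = 91.97 seconds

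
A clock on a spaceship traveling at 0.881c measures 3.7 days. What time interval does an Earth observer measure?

Proper time Δt₀ = 3.7 days
γ = 1/√(1 - 0.881²) = 2.1136
Δt = γΔt₀ = 2.1136 × 3.7 = 7.820 days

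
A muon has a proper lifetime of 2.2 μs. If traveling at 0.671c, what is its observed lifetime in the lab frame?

Proper lifetime τ₀ = 2.2 μs
γ = 1/√(1 - 0.671²) = 1.3487
τ = γτ₀ = 1.3487 × 2.2 μs = 2.967 μs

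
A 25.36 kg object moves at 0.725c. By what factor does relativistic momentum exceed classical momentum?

p_rel = γmv, p_class = mv
Ratio = γ = 1/√(1 - 0.725²) = 1.452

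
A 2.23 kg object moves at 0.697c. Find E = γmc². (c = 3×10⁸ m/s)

γ = 1/√(1 - 0.697²) = 1.3946
mc² = 2.23 × (3×10⁸)² = 2.007×10¹⁷ J
E = γmc² = 1.3946 × 2.007×10¹⁷ = 2.799×10¹⁷ J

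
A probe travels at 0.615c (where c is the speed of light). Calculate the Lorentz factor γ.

v/c = 0.615, so (v/c)² = 0.378225
1 - (v/c)² = 0.621775
γ = 1/√(0.621775) = 1.268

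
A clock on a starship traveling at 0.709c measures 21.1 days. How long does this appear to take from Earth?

Proper time Δt₀ = 21.1 days
γ = 1/√(1 - 0.709²) = 1.418
Δt = γΔt₀ = 1.418 × 21.1 = 29.92 days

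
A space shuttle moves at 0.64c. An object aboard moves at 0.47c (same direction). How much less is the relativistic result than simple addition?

Classical: u' + v = 0.47 + 0.64 = 1.11c
Relativistic: u = (0.47 + 0.64)/(1 + 0.3008) = 1.11/1.3008 = 0.8533c
Difference: 1.11 - 0.8533 = 0.2567c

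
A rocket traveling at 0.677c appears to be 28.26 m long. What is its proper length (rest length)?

Contracted length L = 28.26 m
γ = 1/√(1 - 0.677²) = 1.3587
L₀ = γL = 1.3587 × 28.26 = 38.40 m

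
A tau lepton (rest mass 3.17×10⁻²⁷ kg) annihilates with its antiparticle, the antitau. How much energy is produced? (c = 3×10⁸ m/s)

Both particles have the same rest mass, so total mass = 2m
E = 2m·c² = 2 × 3.17×10⁻²⁷ × (3×10⁸)²
= 2 × 3.17×10⁻²⁷ × 9×10¹⁶
= 5.706×10⁻¹⁰ J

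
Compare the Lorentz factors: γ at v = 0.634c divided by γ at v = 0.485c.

γ₁ = 1/√(1 - 0.634²) = 1.293
γ₂ = 1/√(1 - 0.485²) = 1.143
γ₁/γ₂ = 1.293/1.143 = 1.131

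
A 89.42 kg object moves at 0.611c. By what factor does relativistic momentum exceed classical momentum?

p_rel = γmv, p_class = mv
Ratio = γ = 1/√(1 - 0.611²) = 1.263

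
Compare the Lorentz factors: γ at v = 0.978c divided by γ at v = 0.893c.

γ₁ = 1/√(1 - 0.978²) = 4.79375
γ₂ = 1/√(1 - 0.893²) = 2.22194
γ₁/γ₂ = 4.79375/2.22194 = 2.157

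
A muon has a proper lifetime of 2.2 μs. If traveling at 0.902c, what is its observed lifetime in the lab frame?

Proper lifetime τ₀ = 2.2 μs
γ = 1/√(1 - 0.902²) = 2.3162
τ = γτ₀ = 2.3162 × 2.2 μs = 5.096 μs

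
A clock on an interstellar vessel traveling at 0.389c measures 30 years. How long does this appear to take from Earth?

Proper time Δt₀ = 30 years
γ = 1/√(1 - 0.389²) = 1.085496
Δt = γΔt₀ = 1.085496 × 30 = 32.56 years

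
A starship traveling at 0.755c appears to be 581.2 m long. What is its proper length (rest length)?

Contracted length L = 581.2 m
γ = 1/√(1 - 0.755²) = 1.525
L₀ = γL = 1.525 × 581.2 = 886.3 m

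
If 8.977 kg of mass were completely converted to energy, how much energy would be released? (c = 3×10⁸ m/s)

Using E = mc²:
c² = (3×10⁸)² = 9×10¹⁶ m²/s²
E = 8.977 × 9×10¹⁶ = 8.079×10¹⁷ J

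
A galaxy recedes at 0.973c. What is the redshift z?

β = 0.973
(1+β)/(1-β) = 1.973/0.027 = 73.07
√(73.07) = 8.548
z = 8.548 - 1 = 7.548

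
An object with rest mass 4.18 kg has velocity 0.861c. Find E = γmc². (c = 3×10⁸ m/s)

γ = 1/√(1 - 0.861²) = 1.9662
mc² = 4.18 × (3×10⁸)² = 3.762×10¹⁷ J
E = γmc² = 1.9662 × 3.762×10¹⁷ = 7.397×10¹⁷ J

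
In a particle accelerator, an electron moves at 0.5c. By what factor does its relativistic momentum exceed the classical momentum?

p_rel = γmv, p_class = mv
Ratio = γ = 1/√(1 - 0.5²)
= 1/√(0.75) = 1.155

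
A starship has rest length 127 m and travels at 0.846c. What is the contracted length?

Proper length L₀ = 127 m
γ = 1/√(1 - 0.846²) = 1.87553
L = L₀/γ = 127/1.87553 = 67.71 m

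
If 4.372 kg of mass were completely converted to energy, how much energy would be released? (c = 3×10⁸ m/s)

Using E = mc²:
c² = (3×10⁸)² = 9×10¹⁶ m²/s²
E = 4.372 × 9×10¹⁶ = 3.935×10¹⁷ J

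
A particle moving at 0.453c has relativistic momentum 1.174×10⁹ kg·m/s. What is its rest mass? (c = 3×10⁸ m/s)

γ = 1/√(1 - 0.453²) = 1.1217
v = 0.453 × 3×10⁸ = 1.359×10⁸ m/s
m = p/(γv) = 1.174×10⁹/(1.1217 × 1.359×10⁸) = 7.701 kg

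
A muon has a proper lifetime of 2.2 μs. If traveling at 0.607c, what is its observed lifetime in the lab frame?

Proper lifetime τ₀ = 2.2 μs
γ = 1/√(1 - 0.607²) = 1.258
τ = γτ₀ = 1.258 × 2.2 μs = 2.768 μs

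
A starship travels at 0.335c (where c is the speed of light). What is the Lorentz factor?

v/c = 0.335, so (v/c)² = 0.112225
1 - (v/c)² = 0.887775
γ = 1/√(0.887775) = 1.061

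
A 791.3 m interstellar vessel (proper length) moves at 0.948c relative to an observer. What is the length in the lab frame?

Proper length L₀ = 791.3 m
γ = 1/√(1 - 0.948²) = 3.142
L = L₀/γ = 791.3/3.142 = 251.8 m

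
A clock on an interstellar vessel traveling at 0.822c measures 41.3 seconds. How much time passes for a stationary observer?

Proper time Δt₀ = 41.3 seconds
γ = 1/√(1 - 0.822²) = 1.756
Δt = γΔt₀ = 1.756 × 41.3 = 72.52 seconds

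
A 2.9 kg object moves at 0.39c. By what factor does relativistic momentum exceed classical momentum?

p_rel = γmv, p_class = mv
Ratio = γ = 1/√(1 - 0.39²) = 1.086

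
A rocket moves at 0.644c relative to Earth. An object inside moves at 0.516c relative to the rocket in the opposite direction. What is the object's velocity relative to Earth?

Object's velocity in rocket frame is u' = -0.516c
u = (u' + v)/(1 + u'v/c²) = (v - 0.516)/(1 - 0.516·v/c²)
Numerator: 0.644 - 0.516 = 0.128
Denominator: 1 - 0.332304 = 0.667696
u = 0.128/0.667696 = 0.1917c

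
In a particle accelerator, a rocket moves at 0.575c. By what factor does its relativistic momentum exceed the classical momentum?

p_rel = γmv, p_class = mv
Ratio = γ = 1/√(1 - 0.575²)
= 1/√(0.669375) = 1.222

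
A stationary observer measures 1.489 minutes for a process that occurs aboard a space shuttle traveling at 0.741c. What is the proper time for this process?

Dilated time Δt = 1.489 minutes
γ = 1/√(1 - 0.741²) = 1.4892
Δt₀ = Δt/γ = 1.489/1.4892 = 0.9999 minutes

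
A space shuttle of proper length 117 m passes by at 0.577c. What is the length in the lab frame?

Proper length L₀ = 117 m
γ = 1/√(1 - 0.577²) = 1.2244
L = L₀/γ = 117/1.2244 = 95.56 m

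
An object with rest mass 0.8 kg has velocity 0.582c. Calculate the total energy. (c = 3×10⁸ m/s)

γ = 1/√(1 - 0.582²) = 1.2297
mc² = 0.8 × (3×10⁸)² = 7.200×10¹⁶ J
E = γmc² = 1.2297 × 7.200×10¹⁶ = 8.854×10¹⁶ J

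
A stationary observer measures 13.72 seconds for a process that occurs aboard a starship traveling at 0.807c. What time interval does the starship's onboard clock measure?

Dilated time Δt = 13.72 seconds
γ = 1/√(1 - 0.807²) = 1.69333
Δt₀ = Δt/γ = 13.72/1.69333 = 8.102 seconds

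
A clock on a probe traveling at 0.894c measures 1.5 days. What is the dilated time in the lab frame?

Proper time Δt₀ = 1.5 days
γ = 1/√(1 - 0.894²) = 2.232
Δt = γΔt₀ = 2.232 × 1.5 = 3.348 days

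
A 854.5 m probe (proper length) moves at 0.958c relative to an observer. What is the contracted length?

Proper length L₀ = 854.5 m
γ = 1/√(1 - 0.958²) = 3.4871
L = L₀/γ = 854.5/3.4871 = 245.0 m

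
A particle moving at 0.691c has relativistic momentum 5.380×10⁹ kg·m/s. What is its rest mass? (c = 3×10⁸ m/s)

γ = 1/√(1 - 0.691²) = 1.3834
v = 0.691 × 3×10⁸ = 2.073×10⁸ m/s
m = p/(γv) = 5.380×10⁹/(1.3834 × 2.073×10⁸) = 18.76 kg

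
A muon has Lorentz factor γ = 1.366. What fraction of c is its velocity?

From γ = 1/√(1 - v²/c²):
1/γ² = 1/1.366² = 0.5359
v²/c² = 1 - 0.5359 = 0.4641
v/c = √(0.4641) = 0.6812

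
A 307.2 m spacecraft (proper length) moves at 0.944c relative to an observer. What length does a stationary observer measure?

Proper length L₀ = 307.2 m
γ = 1/√(1 - 0.944²) = 3.031
L = L₀/γ = 307.2/3.031 = 101.4 m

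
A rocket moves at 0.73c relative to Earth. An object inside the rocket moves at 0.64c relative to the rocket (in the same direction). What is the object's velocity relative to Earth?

u = (u' + v)/(1 + u'v/c²)
Numerator: 0.64 + 0.73 = 1.37
Denominator: 1 + 0.4672 = 1.4672
u = 1.37/1.4672 = 0.9338c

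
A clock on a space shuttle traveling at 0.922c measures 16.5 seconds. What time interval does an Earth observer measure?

Proper time Δt₀ = 16.5 seconds
γ = 1/√(1 - 0.922²) = 2.5827
Δt = γΔt₀ = 2.5827 × 16.5 = 42.61 seconds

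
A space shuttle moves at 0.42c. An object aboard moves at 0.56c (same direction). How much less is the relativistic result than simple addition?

Classical: u' + v = 0.56 + 0.42 = 0.98c
Relativistic: u = (0.56 + 0.42)/(1 + 0.2352) = 0.98/1.2352 = 0.7934c
Difference: 0.98 - 0.7934 = 0.1866c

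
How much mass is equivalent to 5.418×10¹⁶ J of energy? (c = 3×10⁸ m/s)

From E = mc², we get m = E/c²
c² = (3×10⁸)² = 9×10¹⁶ m²/s²
m = 5.418×10¹⁶ / 9×10¹⁶ = 0.6020 kg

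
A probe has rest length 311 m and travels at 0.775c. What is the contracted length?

Proper length L₀ = 311 m
γ = 1/√(1 - 0.775²) = 1.5824
L = L₀/γ = 311/1.5824 = 196.5 m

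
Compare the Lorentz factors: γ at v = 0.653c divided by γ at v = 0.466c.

γ₁ = 1/√(1 - 0.653²) = 1.320
γ₂ = 1/√(1 - 0.466²) = 1.130
γ₁/γ₂ = 1.320/1.130 = 1.168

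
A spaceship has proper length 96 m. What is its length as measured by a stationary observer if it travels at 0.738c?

Proper length L₀ = 96 m
γ = 1/√(1 - 0.738²) = 1.482
L = L₀/γ = 96/1.482 = 64.78 m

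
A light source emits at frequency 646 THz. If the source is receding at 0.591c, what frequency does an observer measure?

β = v/c = 0.591
(1-β)/(1+β) = 0.409/1.591 = 0.25707
Doppler factor = √(0.25707) = 0.5070
f_obs = 646 × 0.5070 = 327.5 THz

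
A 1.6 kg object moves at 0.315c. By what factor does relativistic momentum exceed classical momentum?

p_rel = γmv, p_class = mv
Ratio = γ = 1/√(1 - 0.315²) = 1.054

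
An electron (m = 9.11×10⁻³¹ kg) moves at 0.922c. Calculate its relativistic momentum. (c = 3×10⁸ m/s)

γ = 1/√(1 - 0.922²) = 2.5827
v = 0.922 × 3×10⁸ = 2.766×10⁸ m/s
p = γmv = 2.5827 × 9.11×10⁻³¹ × 2.766×10⁸ = 6.508×10⁻²² kg·m/s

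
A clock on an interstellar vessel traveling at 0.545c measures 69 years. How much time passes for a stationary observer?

Proper time Δt₀ = 69 years
γ = 1/√(1 - 0.545²) = 1.1927
Δt = γΔt₀ = 1.1927 × 69 = 82.30 years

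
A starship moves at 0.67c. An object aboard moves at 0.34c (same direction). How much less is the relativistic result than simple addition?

Classical: u' + v = 0.34 + 0.67 = 1.01c
Relativistic: u = (0.34 + 0.67)/(1 + 0.2278) = 1.01/1.2278 = 0.8226c
Difference: 1.01 - 0.8226 = 0.1874c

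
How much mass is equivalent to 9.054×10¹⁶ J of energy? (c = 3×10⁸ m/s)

From E = mc², we get m = E/c²
c² = (3×10⁸)² = 9×10¹⁶ m²/s²
m = 9.054×10¹⁶ / 9×10¹⁶ = 1.006 kg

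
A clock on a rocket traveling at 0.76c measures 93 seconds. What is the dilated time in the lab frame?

Proper time Δt₀ = 93 seconds
γ = 1/√(1 - 0.76²) = 1.539
Δt = γΔt₀ = 1.539 × 93 = 143.1 seconds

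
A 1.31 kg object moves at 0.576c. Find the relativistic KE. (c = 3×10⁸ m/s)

γ = 1/√(1 - 0.576²) = 1.2233
γ - 1 = 0.2233
KE = (γ-1)mc² = 0.2233 × 1.31 × (3×10⁸)² = 2.633×10¹⁶ J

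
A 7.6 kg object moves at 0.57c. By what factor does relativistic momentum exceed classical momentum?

p_rel = γmv, p_class = mv
Ratio = γ = 1/√(1 - 0.57²) = 1.217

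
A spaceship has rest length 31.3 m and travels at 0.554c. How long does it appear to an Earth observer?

Proper length L₀ = 31.3 m
γ = 1/√(1 - 0.554²) = 1.201
L = L₀/γ = 31.3/1.201 = 26.06 m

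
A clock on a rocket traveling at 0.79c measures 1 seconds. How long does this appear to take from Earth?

Proper time Δt₀ = 1 seconds
γ = 1/√(1 - 0.79²) = 1.631
Δt = γΔt₀ = 1.631 × 1 = 1.631 seconds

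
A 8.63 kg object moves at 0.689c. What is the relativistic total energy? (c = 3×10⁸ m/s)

γ = 1/√(1 - 0.689²) = 1.380
mc² = 8.63 × (3×10⁸)² = 7.767×10¹⁷ J
E = γmc² = 1.380 × 7.767×10¹⁷ = 1.072×10¹⁸ J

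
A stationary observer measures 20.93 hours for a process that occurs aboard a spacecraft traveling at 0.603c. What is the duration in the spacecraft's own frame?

Dilated time Δt = 20.93 hours
γ = 1/√(1 - 0.603²) = 1.2535
Δt₀ = Δt/γ = 20.93/1.2535 = 16.70 hours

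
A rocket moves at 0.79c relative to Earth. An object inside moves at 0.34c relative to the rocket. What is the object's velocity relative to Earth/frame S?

u = (u' + v)/(1 + u'v/c²)
Numerator: 0.34 + 0.79 = 1.13
Denominator: 1 + 0.2686 = 1.2686
u = 1.13/1.2686 = 0.8907c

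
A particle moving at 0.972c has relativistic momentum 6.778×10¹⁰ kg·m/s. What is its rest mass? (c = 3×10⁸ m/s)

γ = 1/√(1 - 0.972²) = 4.256
v = 0.972 × 3×10⁸ = 2.916×10⁸ m/s
m = p/(γv) = 6.778×10¹⁰/(4.256 × 2.916×10⁸) = 54.62 kg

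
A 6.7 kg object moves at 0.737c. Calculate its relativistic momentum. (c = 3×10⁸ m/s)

γ = 1/√(1 - 0.737²) = 1.480
v = 0.737 × 3×10⁸ = 2.211×10⁸ m/s
p = γmv = 1.480 × 6.7 × 2.211×10⁸ = 2.192×10⁹ kg·m/s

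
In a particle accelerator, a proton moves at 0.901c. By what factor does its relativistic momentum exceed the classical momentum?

p_rel = γmv, p_class = mv
Ratio = γ = 1/√(1 - 0.901²)
= 1/√(0.188199) = 2.305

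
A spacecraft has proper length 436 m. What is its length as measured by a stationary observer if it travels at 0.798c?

Proper length L₀ = 436 m
γ = 1/√(1 - 0.798²) = 1.659
L = L₀/γ = 436/1.659 = 262.8 m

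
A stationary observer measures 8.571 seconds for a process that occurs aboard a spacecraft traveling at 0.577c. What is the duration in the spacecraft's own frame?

Dilated time Δt = 8.571 seconds
γ = 1/√(1 - 0.577²) = 1.2244
Δt₀ = Δt/γ = 8.571/1.2244 = 7.000 seconds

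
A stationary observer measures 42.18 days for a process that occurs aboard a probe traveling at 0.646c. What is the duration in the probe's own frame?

Dilated time Δt = 42.18 days
γ = 1/√(1 - 0.646²) = 1.310
Δt₀ = Δt/γ = 42.18/1.310 = 32.20 days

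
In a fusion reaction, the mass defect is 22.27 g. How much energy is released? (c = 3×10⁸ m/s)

Convert mass defect: Δm = 22.27 g = 0.02227 kg
E = Δm·c² = 0.02227 × (3×10⁸)²
= 0.02227 × 9×10¹⁶ = 2.004×10¹⁵ J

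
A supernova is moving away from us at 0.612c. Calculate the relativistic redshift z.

β = 0.612
(1+β)/(1-β) = 1.612/0.388 = 4.155
√(4.155) = 2.038
z = 2.038 - 1 = 1.038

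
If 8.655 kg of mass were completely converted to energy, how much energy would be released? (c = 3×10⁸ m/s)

Using E = mc²:
c² = (3×10⁸)² = 9×10¹⁶ m²/s²
E = 8.655 × 9×10¹⁶ = 7.790×10¹⁷ J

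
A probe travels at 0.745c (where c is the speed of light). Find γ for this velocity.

v/c = 0.745, so (v/c)² = 0.555025
1 - (v/c)² = 0.444975
γ = 1/√(0.444975) = 1.499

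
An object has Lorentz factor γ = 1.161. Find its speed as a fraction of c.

From γ = 1/√(1 - v²/c²):
1/γ² = 1/1.161² = 0.74188
v²/c² = 1 - 0.74188 = 0.25812
v/c = √(0.25812) = 0.5081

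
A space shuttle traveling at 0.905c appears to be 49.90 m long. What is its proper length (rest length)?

Contracted length L = 49.90 m
γ = 1/√(1 - 0.905²) = 2.351
L₀ = γL = 2.351 × 49.90 = 117.3 m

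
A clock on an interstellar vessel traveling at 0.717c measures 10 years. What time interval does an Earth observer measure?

Proper time Δt₀ = 10 years
γ = 1/√(1 - 0.717²) = 1.435
Δt = γΔt₀ = 1.435 × 10 = 14.35 years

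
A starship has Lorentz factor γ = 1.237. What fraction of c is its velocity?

From γ = 1/√(1 - v²/c²):
1/γ² = 1/1.237² = 0.6535
v²/c² = 1 - 0.6535 = 0.3465
v/c = √(0.3465) = 0.5886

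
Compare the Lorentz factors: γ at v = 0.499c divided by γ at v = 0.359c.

γ₁ = 1/√(1 - 0.499²) = 1.154
γ₂ = 1/√(1 - 0.359²) = 1.071
γ₁/γ₂ = 1.154/1.071 = 1.077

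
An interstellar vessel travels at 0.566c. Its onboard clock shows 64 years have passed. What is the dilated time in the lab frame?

Proper time Δt₀ = 64 years
γ = 1/√(1 - 0.566²) = 1.213
Δt = γΔt₀ = 1.213 × 64 = 77.63 years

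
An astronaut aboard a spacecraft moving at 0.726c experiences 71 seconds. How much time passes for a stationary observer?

Proper time Δt₀ = 71 seconds
γ = 1/√(1 - 0.726²) = 1.454
Δt = γΔt₀ = 1.454 × 71 = 103.2 seconds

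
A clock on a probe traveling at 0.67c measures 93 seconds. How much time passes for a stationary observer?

Proper time Δt₀ = 93 seconds
γ = 1/√(1 - 0.67²) = 1.347
Δt = γΔt₀ = 1.347 × 93 = 125.3 seconds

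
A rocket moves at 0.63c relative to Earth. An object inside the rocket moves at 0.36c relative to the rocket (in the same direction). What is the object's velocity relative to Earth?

u = (u' + v)/(1 + u'v/c²)
Numerator: 0.36 + 0.63 = 0.99
Denominator: 1 + 0.2268 = 1.2268
u = 0.99/1.2268 = 0.8070c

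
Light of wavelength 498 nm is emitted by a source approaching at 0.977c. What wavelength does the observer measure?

β = 0.977
Wavelength Doppler factor = √(0.023/1.977) = √(0.011634) = 0.10786
λ_obs = 498 × 0.10786 = 53.71 nm (blueshift)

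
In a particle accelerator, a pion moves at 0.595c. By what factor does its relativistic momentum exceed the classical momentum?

p_rel = γmv, p_class = mv
Ratio = γ = 1/√(1 - 0.595²)
= 1/√(0.645975) = 1.244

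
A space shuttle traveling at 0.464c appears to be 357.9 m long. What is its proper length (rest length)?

Contracted length L = 357.9 m
γ = 1/√(1 - 0.464²) = 1.1289
L₀ = γL = 1.1289 × 357.9 = 404.0 m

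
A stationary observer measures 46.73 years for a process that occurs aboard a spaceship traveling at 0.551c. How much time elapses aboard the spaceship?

Dilated time Δt = 46.73 years
γ = 1/√(1 - 0.551²) = 1.1983
Δt₀ = Δt/γ = 46.73/1.1983 = 39.00 years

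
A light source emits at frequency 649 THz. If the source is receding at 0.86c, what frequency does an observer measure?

β = v/c = 0.86
(1-β)/(1+β) = 0.14/1.86 = 0.07527
Doppler factor = √(0.07527) = 0.2744
f_obs = 649 × 0.2744 = 178.1 THz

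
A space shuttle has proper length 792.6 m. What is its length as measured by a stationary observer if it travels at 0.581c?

Proper length L₀ = 792.6 m
γ = 1/√(1 - 0.581²) = 1.2286
L = L₀/γ = 792.6/1.2286 = 645.1 m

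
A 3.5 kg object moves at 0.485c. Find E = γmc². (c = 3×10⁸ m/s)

γ = 1/√(1 - 0.485²) = 1.1435
mc² = 3.5 × (3×10⁸)² = 3.150×10¹⁷ J
E = γmc² = 1.1435 × 3.150×10¹⁷ = 3.602×10¹⁷ J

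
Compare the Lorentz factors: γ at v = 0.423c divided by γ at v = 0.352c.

γ₁ = 1/√(1 - 0.423²) = 1.1036
γ₂ = 1/√(1 - 0.352²) = 1.0684
γ₁/γ₂ = 1.1036/1.0684 = 1.033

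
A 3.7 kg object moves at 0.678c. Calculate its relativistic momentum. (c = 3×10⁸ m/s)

γ = 1/√(1 - 0.678²) = 1.360
v = 0.678 × 3×10⁸ = 2.034×10⁸ m/s
p = γmv = 1.360 × 3.7 × 2.034×10⁸ = 1.024×10⁹ kg·m/s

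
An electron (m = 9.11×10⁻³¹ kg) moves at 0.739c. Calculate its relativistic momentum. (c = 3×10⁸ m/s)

γ = 1/√(1 - 0.739²) = 1.4843
v = 0.739 × 3×10⁸ = 2.217×10⁸ m/s
p = γmv = 1.4843 × 9.11×10⁻³¹ × 2.217×10⁸ = 2.998×10⁻²² kg·m/s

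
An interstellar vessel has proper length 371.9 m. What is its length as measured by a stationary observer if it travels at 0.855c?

Proper length L₀ = 371.9 m
γ = 1/√(1 - 0.855²) = 1.928
L = L₀/γ = 371.9/1.928 = 192.9 m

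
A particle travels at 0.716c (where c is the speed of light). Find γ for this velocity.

v/c = 0.716, so (v/c)² = 0.512656
1 - (v/c)² = 0.487344
γ = 1/√(0.487344) = 1.432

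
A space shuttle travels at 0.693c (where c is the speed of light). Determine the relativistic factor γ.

v/c = 0.693, so (v/c)² = 0.480249
1 - (v/c)² = 0.519751
γ = 1/√(0.519751) = 1.387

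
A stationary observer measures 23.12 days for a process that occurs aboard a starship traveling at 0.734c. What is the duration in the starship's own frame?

Dilated time Δt = 23.12 days
γ = 1/√(1 - 0.734²) = 1.4724
Δt₀ = Δt/γ = 23.12/1.4724 = 15.70 days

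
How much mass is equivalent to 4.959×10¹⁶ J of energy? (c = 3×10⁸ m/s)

From E = mc², we get m = E/c²
c² = (3×10⁸)² = 9×10¹⁶ m²/s²
m = 4.959×10¹⁶ / 9×10¹⁶ = 0.5510 kg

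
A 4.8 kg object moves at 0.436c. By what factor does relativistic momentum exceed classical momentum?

p_rel = γmv, p_class = mv
Ratio = γ = 1/√(1 - 0.436²) = 1.111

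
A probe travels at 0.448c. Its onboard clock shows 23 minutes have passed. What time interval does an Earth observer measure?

Proper time Δt₀ = 23 minutes
γ = 1/√(1 - 0.448²) = 1.1185
Δt = γΔt₀ = 1.1185 × 23 = 25.73 minutes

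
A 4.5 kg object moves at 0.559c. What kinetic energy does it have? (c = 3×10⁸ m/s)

γ = 1/√(1 - 0.559²) = 1.20603
γ - 1 = 0.20603
KE = (γ-1)mc² = 0.20603 × 4.5 × (3×10⁸)² = 8.344×10¹⁶ J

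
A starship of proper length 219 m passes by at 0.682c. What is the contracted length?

Proper length L₀ = 219 m
γ = 1/√(1 - 0.682²) = 1.367
L = L₀/γ = 219/1.367 = 160.2 m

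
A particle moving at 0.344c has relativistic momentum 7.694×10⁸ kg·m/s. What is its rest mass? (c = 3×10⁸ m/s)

γ = 1/√(1 - 0.344²) = 1.065
v = 0.344 × 3×10⁸ = 1.032×10⁸ m/s
m = p/(γv) = 7.694×10⁸/(1.065 × 1.032×10⁸) = 7.000 kg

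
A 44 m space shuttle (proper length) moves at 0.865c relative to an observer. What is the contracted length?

Proper length L₀ = 44 m
γ = 1/√(1 - 0.865²) = 1.993
L = L₀/γ = 44/1.993 = 22.08 m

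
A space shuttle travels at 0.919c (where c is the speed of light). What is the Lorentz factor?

v/c = 0.919, so (v/c)² = 0.844561
1 - (v/c)² = 0.155439
γ = 1/√(0.155439) = 2.536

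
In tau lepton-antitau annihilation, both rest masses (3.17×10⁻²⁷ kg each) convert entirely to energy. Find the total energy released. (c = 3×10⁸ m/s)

Both particles have the same rest mass, so total mass = 2m
E = 2m·c² = 2 × 3.17×10⁻²⁷ × (3×10⁸)²
= 2 × 3.17×10⁻²⁷ × 9×10¹⁶
= 5.706×10⁻¹⁰ J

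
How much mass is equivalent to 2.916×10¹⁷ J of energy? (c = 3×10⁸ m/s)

From E = mc², we get m = E/c²
c² = (3×10⁸)² = 9×10¹⁶ m²/s²
m = 2.916×10¹⁷ / 9×10¹⁶ = 3.240 kg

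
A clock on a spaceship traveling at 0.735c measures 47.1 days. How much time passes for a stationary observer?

Proper time Δt₀ = 47.1 days
γ = 1/√(1 - 0.735²) = 1.4748
Δt = γΔt₀ = 1.4748 × 47.1 = 69.46 days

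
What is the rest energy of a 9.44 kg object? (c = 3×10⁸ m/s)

c² = (3×10⁸)² = 9.000×10¹⁶ m²/s²
E₀ = mc² = 9.44 × 9.000×10¹⁶ = 8.496×10¹⁷ J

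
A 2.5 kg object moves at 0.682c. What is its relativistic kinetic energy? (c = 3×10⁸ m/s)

γ = 1/√(1 - 0.682²) = 1.36733
γ - 1 = 0.36733
KE = (γ-1)mc² = 0.36733 × 2.5 × (3×10⁸)² = 8.265×10¹⁶ J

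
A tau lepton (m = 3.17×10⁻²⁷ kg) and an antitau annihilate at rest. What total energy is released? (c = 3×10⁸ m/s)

Both particles have the same rest mass, so total mass = 2m
E = 2m·c² = 2 × 3.17×10⁻²⁷ × (3×10⁸)²
= 2 × 3.17×10⁻²⁷ × 9×10¹⁶
= 5.706×10⁻¹⁰ J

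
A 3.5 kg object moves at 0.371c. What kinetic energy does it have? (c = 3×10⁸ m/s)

γ = 1/√(1 - 0.371²) = 1.07685
γ - 1 = 0.07685
KE = (γ-1)mc² = 0.07685 × 3.5 × (3×10⁸)² = 2.421×10¹⁶ J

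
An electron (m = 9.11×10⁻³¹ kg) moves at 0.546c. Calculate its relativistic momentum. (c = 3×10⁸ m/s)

γ = 1/√(1 - 0.546²) = 1.1936
v = 0.546 × 3×10⁸ = 1.638×10⁸ m/s
p = γmv = 1.1936 × 9.11×10⁻³¹ × 1.638×10⁸ = 1.781×10⁻²² kg·m/s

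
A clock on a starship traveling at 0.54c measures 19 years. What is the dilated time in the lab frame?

Proper time Δt₀ = 19 years
γ = 1/√(1 - 0.54²) = 1.188
Δt = γΔt₀ = 1.188 × 19 = 22.57 years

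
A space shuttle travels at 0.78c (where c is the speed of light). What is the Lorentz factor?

v/c = 0.78, so (v/c)² = 0.6084
1 - (v/c)² = 0.3916
γ = 1/√(0.3916) = 1.598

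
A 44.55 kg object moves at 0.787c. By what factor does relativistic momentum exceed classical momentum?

p_rel = γmv, p_class = mv
Ratio = γ = 1/√(1 - 0.787²) = 1.621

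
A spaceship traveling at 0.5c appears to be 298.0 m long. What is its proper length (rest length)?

Contracted length L = 298.0 m
γ = 1/√(1 - 0.5²) = 1.1547
L₀ = γL = 1.1547 × 298.0 = 344.1 m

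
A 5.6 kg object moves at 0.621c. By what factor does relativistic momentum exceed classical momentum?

p_rel = γmv, p_class = mv
Ratio = γ = 1/√(1 - 0.621²) = 1.276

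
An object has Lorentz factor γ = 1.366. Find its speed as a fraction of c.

From γ = 1/√(1 - v²/c²):
1/γ² = 1/1.366² = 0.5359
v²/c² = 1 - 0.5359 = 0.4641
v/c = √(0.4641) = 0.6812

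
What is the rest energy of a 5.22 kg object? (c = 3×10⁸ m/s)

c² = (3×10⁸)² = 9.000×10¹⁶ m²/s²
E₀ = mc² = 5.22 × 9.000×10¹⁶ = 4.698×10¹⁷ J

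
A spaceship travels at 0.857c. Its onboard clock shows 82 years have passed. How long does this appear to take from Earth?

Proper time Δt₀ = 82 years
γ = 1/√(1 - 0.857²) = 1.9406
Δt = γΔt₀ = 1.9406 × 82 = 159.1 years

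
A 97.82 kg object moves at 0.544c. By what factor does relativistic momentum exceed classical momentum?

p_rel = γmv, p_class = mv
Ratio = γ = 1/√(1 - 0.544²) = 1.192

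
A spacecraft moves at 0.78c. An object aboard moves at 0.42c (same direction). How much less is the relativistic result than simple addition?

Classical: u' + v = 0.42 + 0.78 = 1.2c
Relativistic: u = (0.42 + 0.78)/(1 + 0.3276) = 1.2/1.3276 = 0.9039c
Difference: 1.2 - 0.9039 = 0.2961c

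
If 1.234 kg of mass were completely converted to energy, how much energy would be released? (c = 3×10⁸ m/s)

Using E = mc²:
c² = (3×10⁸)² = 9×10¹⁶ m²/s²
E = 1.234 × 9×10¹⁶ = 1.111×10¹⁷ J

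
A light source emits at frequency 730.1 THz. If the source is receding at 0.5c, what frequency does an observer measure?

β = v/c = 0.5
(1-β)/(1+β) = 0.5/1.5 = 0.33333
Doppler factor = √(0.33333) = 0.57735
f_obs = 730.1 × 0.57735 = 421.5 THz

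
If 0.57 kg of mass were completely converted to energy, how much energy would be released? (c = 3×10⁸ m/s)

Using E = mc²:
c² = (3×10⁸)² = 9×10¹⁶ m²/s²
E = 0.57 × 9×10¹⁶ = 5.130×10¹⁶ J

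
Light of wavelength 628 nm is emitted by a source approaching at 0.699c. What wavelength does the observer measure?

β = 0.699
Wavelength Doppler factor = √(0.301/1.699) = √(0.17716) = 0.4209
λ_obs = 628 × 0.4209 = 264.3 nm (blueshift)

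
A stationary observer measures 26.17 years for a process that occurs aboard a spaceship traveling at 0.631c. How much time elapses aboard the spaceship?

Dilated time Δt = 26.17 years
γ = 1/√(1 - 0.631²) = 1.289
Δt₀ = Δt/γ = 26.17/1.289 = 20.30 years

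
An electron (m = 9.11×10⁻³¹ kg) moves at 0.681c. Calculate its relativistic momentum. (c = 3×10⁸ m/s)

γ = 1/√(1 - 0.681²) = 1.366
v = 0.681 × 3×10⁸ = 2.043×10⁸ m/s
p = γmv = 1.366 × 9.11×10⁻³¹ × 2.043×10⁸ = 2.542×10⁻²² kg·m/s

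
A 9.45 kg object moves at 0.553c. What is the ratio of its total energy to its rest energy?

E = γmc², E₀ = mc²
E/E₀ = γ = 1/√(1 - 0.553²) = 1.200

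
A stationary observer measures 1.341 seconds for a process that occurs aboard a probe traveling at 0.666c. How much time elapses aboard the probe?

Dilated time Δt = 1.341 seconds
γ = 1/√(1 - 0.666²) = 1.341
Δt₀ = Δt/γ = 1.341/1.341 = 1.000 seconds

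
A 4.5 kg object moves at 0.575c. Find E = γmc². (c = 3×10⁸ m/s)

γ = 1/√(1 - 0.575²) = 1.2223
mc² = 4.5 × (3×10⁸)² = 4.050×10¹⁷ J
E = γmc² = 1.2223 × 4.050×10¹⁷ = 4.950×10¹⁷ J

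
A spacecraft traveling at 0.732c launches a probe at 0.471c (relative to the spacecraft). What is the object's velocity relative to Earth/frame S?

u = (u' + v)/(1 + u'v/c²)
Numerator: 0.471 + 0.732 = 1.203
Denominator: 1 + 0.344772 = 1.344772
u = 1.203/1.344772 = 0.8946c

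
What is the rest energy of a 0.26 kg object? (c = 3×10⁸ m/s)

c² = (3×10⁸)² = 9.000×10¹⁶ m²/s²
E₀ = mc² = 0.26 × 9.000×10¹⁶ = 2.340×10¹⁶ J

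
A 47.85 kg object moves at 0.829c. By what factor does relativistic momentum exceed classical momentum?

p_rel = γmv, p_class = mv
Ratio = γ = 1/√(1 - 0.829²) = 1.788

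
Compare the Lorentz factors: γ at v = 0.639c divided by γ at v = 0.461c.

γ₁ = 1/√(1 - 0.639²) = 1.300
γ₂ = 1/√(1 - 0.461²) = 1.127
γ₁/γ₂ = 1.300/1.127 = 1.154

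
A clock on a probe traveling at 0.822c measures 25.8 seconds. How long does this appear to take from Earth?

Proper time Δt₀ = 25.8 seconds
γ = 1/√(1 - 0.822²) = 1.756
Δt = γΔt₀ = 1.756 × 25.8 = 45.30 seconds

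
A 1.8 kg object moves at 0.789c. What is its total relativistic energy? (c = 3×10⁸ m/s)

γ = 1/√(1 - 0.789²) = 1.628
mc² = 1.8 × (3×10⁸)² = 1.620×10¹⁷ J
E = γmc² = 1.628 × 1.620×10¹⁷ = 2.637×10¹⁷ J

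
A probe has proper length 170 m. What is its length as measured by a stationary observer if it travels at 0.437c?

Proper length L₀ = 170 m
γ = 1/√(1 - 0.437²) = 1.112
L = L₀/γ = 170/1.112 = 152.9 m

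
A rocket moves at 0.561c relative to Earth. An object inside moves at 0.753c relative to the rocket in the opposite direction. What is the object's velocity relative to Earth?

Object's velocity in rocket frame is u' = -0.753c
u = (u' + v)/(1 + u'v/c²) = (v - 0.753)/(1 - 0.753·v/c²)
Numerator: 0.561 - 0.753 = -0.192
Denominator: 1 - 0.422433 = 0.577567
u = -0.192/0.577567 = -0.3324c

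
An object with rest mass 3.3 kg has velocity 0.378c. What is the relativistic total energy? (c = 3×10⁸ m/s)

γ = 1/√(1 - 0.378²) = 1.080
mc² = 3.3 × (3×10⁸)² = 2.970×10¹⁷ J
E = γmc² = 1.080 × 2.970×10¹⁷ = 3.208×10¹⁷ J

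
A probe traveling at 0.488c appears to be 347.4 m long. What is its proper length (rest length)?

Contracted length L = 347.4 m
γ = 1/√(1 - 0.488²) = 1.1457
L₀ = γL = 1.1457 × 347.4 = 398.0 m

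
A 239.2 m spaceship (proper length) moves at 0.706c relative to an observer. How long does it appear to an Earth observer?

Proper length L₀ = 239.2 m
γ = 1/√(1 - 0.706²) = 1.412
L = L₀/γ = 239.2/1.412 = 169.4 m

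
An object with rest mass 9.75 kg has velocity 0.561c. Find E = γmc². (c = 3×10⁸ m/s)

γ = 1/√(1 - 0.561²) = 1.208
mc² = 9.75 × (3×10⁸)² = 8.775×10¹⁷ J
E = γmc² = 1.208 × 8.775×10¹⁷ = 1.060×10¹⁸ J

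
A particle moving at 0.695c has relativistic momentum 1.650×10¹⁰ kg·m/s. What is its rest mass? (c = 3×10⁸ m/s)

γ = 1/√(1 - 0.695²) = 1.3908
v = 0.695 × 3×10⁸ = 2.085×10⁸ m/s
m = p/(γv) = 1.650×10¹⁰/(1.3908 × 2.085×10⁸) = 56.90 kg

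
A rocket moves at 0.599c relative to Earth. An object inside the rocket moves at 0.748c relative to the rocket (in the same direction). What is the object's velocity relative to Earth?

u = (u' + v)/(1 + u'v/c²)
Numerator: 0.748 + 0.599 = 1.347
Denominator: 1 + 0.448052 = 1.448052
u = 1.347/1.448052 = 0.9302c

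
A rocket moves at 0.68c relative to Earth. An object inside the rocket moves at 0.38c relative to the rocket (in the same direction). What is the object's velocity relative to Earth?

u = (u' + v)/(1 + u'v/c²)
Numerator: 0.38 + 0.68 = 1.06
Denominator: 1 + 0.2584 = 1.2584
u = 1.06/1.2584 = 0.8423c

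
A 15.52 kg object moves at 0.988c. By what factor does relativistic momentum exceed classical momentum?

p_rel = γmv, p_class = mv
Ratio = γ = 1/√(1 - 0.988²) = 6.474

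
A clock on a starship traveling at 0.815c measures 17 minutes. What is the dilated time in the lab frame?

Proper time Δt₀ = 17 minutes
γ = 1/√(1 - 0.815²) = 1.726
Δt = γΔt₀ = 1.726 × 17 = 29.34 minutes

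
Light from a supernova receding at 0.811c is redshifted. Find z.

β = 0.811
(1+β)/(1-β) = 1.811/0.189 = 9.582
√(9.582) = 3.095
z = 3.095 - 1 = 2.095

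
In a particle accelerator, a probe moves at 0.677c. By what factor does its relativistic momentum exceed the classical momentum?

p_rel = γmv, p_class = mv
Ratio = γ = 1/√(1 - 0.677²)
= 1/√(0.541671) = 1.359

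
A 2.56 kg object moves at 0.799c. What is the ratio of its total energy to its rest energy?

E = γmc², E₀ = mc²
E/E₀ = γ = 1/√(1 - 0.799²) = 1.663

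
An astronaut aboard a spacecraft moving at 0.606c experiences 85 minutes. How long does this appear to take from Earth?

Proper time Δt₀ = 85 minutes
γ = 1/√(1 - 0.606²) = 1.2571
Δt = γΔt₀ = 1.2571 × 85 = 106.9 minutes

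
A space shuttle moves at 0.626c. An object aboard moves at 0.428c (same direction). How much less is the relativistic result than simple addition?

Classical: u' + v = 0.428 + 0.626 = 1.054c
Relativistic: u = (0.428 + 0.626)/(1 + 0.267928) = 1.054/1.267928 = 0.8313c
Difference: 1.054 - 0.8313 = 0.2227c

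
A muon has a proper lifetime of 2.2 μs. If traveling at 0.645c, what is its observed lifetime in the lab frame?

Proper lifetime τ₀ = 2.2 μs
γ = 1/√(1 - 0.645²) = 1.3086
τ = γτ₀ = 1.3086 × 2.2 μs = 2.879 μs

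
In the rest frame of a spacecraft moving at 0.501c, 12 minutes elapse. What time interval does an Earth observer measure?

Proper time Δt₀ = 12 minutes
γ = 1/√(1 - 0.501²) = 1.1555
Δt = γΔt₀ = 1.1555 × 12 = 13.87 minutes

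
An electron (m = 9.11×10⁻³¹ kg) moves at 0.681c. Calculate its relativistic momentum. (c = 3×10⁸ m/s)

γ = 1/√(1 - 0.681²) = 1.366
v = 0.681 × 3×10⁸ = 2.043×10⁸ m/s
p = γmv = 1.366 × 9.11×10⁻³¹ × 2.043×10⁸ = 2.542×10⁻²² kg·m/s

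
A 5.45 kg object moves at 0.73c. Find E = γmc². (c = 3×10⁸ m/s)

γ = 1/√(1 - 0.73²) = 1.4632
mc² = 5.45 × (3×10⁸)² = 4.905×10¹⁷ J
E = γmc² = 1.4632 × 4.905×10¹⁷ = 7.177×10¹⁷ J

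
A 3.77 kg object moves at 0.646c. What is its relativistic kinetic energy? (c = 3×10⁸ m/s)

γ = 1/√(1 - 0.646²) = 1.310
γ - 1 = 0.3100
KE = (γ-1)mc² = 0.3100 × 3.77 × (3×10⁸)² = 1.052×10¹⁷ J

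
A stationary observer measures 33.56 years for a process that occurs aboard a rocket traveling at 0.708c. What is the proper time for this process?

Dilated time Δt = 33.56 years
γ = 1/√(1 - 0.708²) = 1.416
Δt₀ = Δt/γ = 33.56/1.416 = 23.70 years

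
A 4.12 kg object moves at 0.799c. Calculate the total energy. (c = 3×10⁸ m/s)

γ = 1/√(1 - 0.799²) = 1.663
mc² = 4.12 × (3×10⁸)² = 3.708×10¹⁷ J
E = γmc² = 1.663 × 3.708×10¹⁷ = 6.166×10¹⁷ J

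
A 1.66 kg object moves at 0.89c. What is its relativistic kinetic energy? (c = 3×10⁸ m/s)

γ = 1/√(1 - 0.89²) = 2.1932
γ - 1 = 1.1932
KE = (γ-1)mc² = 1.1932 × 1.66 × (3×10⁸)² = 1.783×10¹⁷ J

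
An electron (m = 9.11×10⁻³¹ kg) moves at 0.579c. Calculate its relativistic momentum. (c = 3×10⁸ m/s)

γ = 1/√(1 - 0.579²) = 1.2265
v = 0.579 × 3×10⁸ = 1.737×10⁸ m/s
p = γmv = 1.2265 × 9.11×10⁻³¹ × 1.737×10⁸ = 1.941×10⁻²² kg·m/s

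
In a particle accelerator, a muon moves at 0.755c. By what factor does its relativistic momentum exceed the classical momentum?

p_rel = γmv, p_class = mv
Ratio = γ = 1/√(1 - 0.755²)
= 1/√(0.429975) = 1.525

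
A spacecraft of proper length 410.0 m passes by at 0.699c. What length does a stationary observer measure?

Proper length L₀ = 410.0 m
γ = 1/√(1 - 0.699²) = 1.3984
L = L₀/γ = 410.0/1.3984 = 293.2 m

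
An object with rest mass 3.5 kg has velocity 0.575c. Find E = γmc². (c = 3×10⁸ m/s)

γ = 1/√(1 - 0.575²) = 1.2223
mc² = 3.5 × (3×10⁸)² = 3.150×10¹⁷ J
E = γmc² = 1.2223 × 3.150×10¹⁷ = 3.850×10¹⁷ J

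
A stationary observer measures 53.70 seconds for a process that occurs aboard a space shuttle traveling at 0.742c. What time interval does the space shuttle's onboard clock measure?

Dilated time Δt = 53.70 seconds
γ = 1/√(1 - 0.742²) = 1.4916
Δt₀ = Δt/γ = 53.70/1.4916 = 36.00 seconds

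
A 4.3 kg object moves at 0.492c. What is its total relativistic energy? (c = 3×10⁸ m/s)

γ = 1/√(1 - 0.492²) = 1.1486
mc² = 4.3 × (3×10⁸)² = 3.870×10¹⁷ J
E = γmc² = 1.1486 × 3.870×10¹⁷ = 4.445×10¹⁷ J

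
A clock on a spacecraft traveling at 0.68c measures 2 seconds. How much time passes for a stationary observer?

Proper time Δt₀ = 2 seconds
γ = 1/√(1 - 0.68²) = 1.364
Δt = γΔt₀ = 1.364 × 2 = 2.728 seconds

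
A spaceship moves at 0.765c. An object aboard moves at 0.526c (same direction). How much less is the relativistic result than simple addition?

Classical: u' + v = 0.526 + 0.765 = 1.291c
Relativistic: u = (0.526 + 0.765)/(1 + 0.40239) = 1.291/1.40239 = 0.9206c
Difference: 1.291 - 0.9206 = 0.3704c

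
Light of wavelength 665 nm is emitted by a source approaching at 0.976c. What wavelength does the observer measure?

β = 0.976
Wavelength Doppler factor = √(0.024/1.976) = √(0.012146) = 0.11021
λ_obs = 665 × 0.11021 = 73.29 nm (blueshift)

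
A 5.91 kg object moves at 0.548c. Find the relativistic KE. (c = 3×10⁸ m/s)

γ = 1/√(1 - 0.548²) = 1.1955
γ - 1 = 0.1955
KE = (γ-1)mc² = 0.1955 × 5.91 × (3×10⁸)² = 1.040×10¹⁷ J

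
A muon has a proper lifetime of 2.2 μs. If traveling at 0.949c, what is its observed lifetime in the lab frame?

Proper lifetime τ₀ = 2.2 μs
γ = 1/√(1 - 0.949²) = 3.172
τ = γτ₀ = 3.172 × 2.2 μs = 6.978 μs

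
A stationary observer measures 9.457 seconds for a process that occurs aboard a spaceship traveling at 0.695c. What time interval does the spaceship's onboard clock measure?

Dilated time Δt = 9.457 seconds
γ = 1/√(1 - 0.695²) = 1.3908
Δt₀ = Δt/γ = 9.457/1.3908 = 6.800 seconds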